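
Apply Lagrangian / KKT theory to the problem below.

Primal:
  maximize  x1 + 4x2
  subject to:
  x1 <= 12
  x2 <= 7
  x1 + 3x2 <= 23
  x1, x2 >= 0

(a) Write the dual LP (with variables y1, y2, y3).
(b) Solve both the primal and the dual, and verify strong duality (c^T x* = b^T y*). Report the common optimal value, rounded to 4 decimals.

The standard primal-dual pair for 'max c^T x s.t. A x <= b, x >= 0' is:
  Dual:  min b^T y  s.t.  A^T y >= c,  y >= 0.

So the dual LP is:
  minimize  12y1 + 7y2 + 23y3
  subject to:
    y1 + y3 >= 1
    y2 + 3y3 >= 4
    y1, y2, y3 >= 0

Solving the primal: x* = (2, 7).
  primal value c^T x* = 30.
Solving the dual: y* = (0, 1, 1).
  dual value b^T y* = 30.
Strong duality: c^T x* = b^T y*. Confirmed.

30


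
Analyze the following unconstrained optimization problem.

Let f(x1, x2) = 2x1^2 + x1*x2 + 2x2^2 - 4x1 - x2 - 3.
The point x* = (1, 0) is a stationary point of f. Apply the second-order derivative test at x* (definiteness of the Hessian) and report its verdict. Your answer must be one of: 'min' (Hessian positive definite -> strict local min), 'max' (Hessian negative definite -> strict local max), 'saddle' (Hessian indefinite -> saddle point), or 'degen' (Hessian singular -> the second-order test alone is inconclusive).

Compute the Hessian H = grad^2 f:
  H = [[4, 1], [1, 4]]
Verify stationarity: grad f(x*) = H x* + g = (0, 0).
Eigenvalues of H: 3, 5.
Both eigenvalues > 0, so H is positive definite -> x* is a strict local min.

min


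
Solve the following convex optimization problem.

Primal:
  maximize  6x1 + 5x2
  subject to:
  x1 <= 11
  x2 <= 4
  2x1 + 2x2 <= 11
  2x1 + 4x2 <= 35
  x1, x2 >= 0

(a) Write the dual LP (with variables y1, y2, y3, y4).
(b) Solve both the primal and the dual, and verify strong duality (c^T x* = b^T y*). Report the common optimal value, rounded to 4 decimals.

The standard primal-dual pair for 'max c^T x s.t. A x <= b, x >= 0' is:
  Dual:  min b^T y  s.t.  A^T y >= c,  y >= 0.

So the dual LP is:
  minimize  11y1 + 4y2 + 11y3 + 35y4
  subject to:
    y1 + 2y3 + 2y4 >= 6
    y2 + 2y3 + 4y4 >= 5
    y1, y2, y3, y4 >= 0

Solving the primal: x* = (5.5, 0).
  primal value c^T x* = 33.
Solving the dual: y* = (0, 0, 3, 0).
  dual value b^T y* = 33.
Strong duality: c^T x* = b^T y*. Confirmed.

33


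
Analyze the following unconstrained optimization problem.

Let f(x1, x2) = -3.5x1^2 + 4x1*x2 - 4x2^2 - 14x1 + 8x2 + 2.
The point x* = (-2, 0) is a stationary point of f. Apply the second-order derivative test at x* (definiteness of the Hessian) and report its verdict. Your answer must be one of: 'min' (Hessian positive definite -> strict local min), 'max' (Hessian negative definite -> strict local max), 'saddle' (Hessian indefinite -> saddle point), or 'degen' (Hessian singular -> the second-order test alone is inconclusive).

Compute the Hessian H = grad^2 f:
  H = [[-7, 4], [4, -8]]
Verify stationarity: grad f(x*) = H x* + g = (0, 0).
Eigenvalues of H: -11.5311, -3.4689.
Both eigenvalues < 0, so H is negative definite -> x* is a strict local max.

max


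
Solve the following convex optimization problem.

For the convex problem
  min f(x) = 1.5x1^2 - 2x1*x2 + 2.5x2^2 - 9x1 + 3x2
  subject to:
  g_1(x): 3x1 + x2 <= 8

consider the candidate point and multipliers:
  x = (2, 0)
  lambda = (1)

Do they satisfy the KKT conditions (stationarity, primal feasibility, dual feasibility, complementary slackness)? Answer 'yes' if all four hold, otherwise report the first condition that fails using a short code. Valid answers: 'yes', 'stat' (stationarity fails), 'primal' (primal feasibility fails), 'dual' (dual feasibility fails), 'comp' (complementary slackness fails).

Gradient of f: grad f(x) = Q x + c = (-3, -1)
Constraint values g_i(x) = a_i^T x - b_i:
  g_1((2, 0)) = -2
Stationarity residual: grad f(x) + sum_i lambda_i a_i = (0, 0)
  -> stationarity OK
Primal feasibility (all g_i <= 0): OK
Dual feasibility (all lambda_i >= 0): OK
Complementary slackness (lambda_i * g_i(x) = 0 for all i): FAILS

Verdict: the first failing condition is complementary_slackness -> comp.

comp


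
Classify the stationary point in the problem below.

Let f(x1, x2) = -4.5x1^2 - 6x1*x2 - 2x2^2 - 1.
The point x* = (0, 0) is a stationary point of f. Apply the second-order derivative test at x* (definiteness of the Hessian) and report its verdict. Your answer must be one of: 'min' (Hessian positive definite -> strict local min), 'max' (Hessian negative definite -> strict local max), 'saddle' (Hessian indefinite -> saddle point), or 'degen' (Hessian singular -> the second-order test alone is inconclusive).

Compute the Hessian H = grad^2 f:
  H = [[-9, -6], [-6, -4]]
Verify stationarity: grad f(x*) = H x* + g = (0, 0).
Eigenvalues of H: -13, 0.
H has a zero eigenvalue (singular; negative semidefinite but not definite), so H is neither positive definite, negative definite, nor indefinite. The second-order test alone is inconclusive -> degen.
(Indeed, f is constant along the null direction of H through x*, so x* is not a strict local extremum.)

degen


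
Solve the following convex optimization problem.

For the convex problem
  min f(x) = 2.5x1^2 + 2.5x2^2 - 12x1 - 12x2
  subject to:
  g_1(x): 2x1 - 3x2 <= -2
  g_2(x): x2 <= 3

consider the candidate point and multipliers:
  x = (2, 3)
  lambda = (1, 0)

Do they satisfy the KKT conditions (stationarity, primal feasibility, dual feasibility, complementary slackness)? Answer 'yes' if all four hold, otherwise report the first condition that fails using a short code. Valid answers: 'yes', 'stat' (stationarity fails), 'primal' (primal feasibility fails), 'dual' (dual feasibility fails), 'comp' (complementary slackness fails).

Gradient of f: grad f(x) = Q x + c = (-2, 3)
Constraint values g_i(x) = a_i^T x - b_i:
  g_1((2, 3)) = -3
  g_2((2, 3)) = 0
Stationarity residual: grad f(x) + sum_i lambda_i a_i = (0, 0)
  -> stationarity OK
Primal feasibility (all g_i <= 0): OK
Dual feasibility (all lambda_i >= 0): OK
Complementary slackness (lambda_i * g_i(x) = 0 for all i): FAILS

Verdict: the first failing condition is complementary_slackness -> comp.

comp


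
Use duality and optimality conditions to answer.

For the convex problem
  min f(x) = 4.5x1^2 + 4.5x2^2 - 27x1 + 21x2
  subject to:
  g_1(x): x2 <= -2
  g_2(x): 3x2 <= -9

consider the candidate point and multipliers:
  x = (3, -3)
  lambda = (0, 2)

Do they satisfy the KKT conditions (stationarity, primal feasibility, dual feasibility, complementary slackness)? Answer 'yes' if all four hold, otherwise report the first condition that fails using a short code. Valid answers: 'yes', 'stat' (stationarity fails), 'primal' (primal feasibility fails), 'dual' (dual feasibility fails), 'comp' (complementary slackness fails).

Gradient of f: grad f(x) = Q x + c = (0, -6)
Constraint values g_i(x) = a_i^T x - b_i:
  g_1((3, -3)) = -1
  g_2((3, -3)) = 0
Stationarity residual: grad f(x) + sum_i lambda_i a_i = (0, 0)
  -> stationarity OK
Primal feasibility (all g_i <= 0): OK
Dual feasibility (all lambda_i >= 0): OK
Complementary slackness (lambda_i * g_i(x) = 0 for all i): OK

Verdict: yes, KKT holds.

yes


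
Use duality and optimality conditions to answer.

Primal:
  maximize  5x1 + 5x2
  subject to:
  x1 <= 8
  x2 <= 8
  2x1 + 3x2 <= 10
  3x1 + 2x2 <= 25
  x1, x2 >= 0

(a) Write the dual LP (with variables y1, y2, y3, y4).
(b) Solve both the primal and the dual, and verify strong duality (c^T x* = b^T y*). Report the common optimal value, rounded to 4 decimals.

The standard primal-dual pair for 'max c^T x s.t. A x <= b, x >= 0' is:
  Dual:  min b^T y  s.t.  A^T y >= c,  y >= 0.

So the dual LP is:
  minimize  8y1 + 8y2 + 10y3 + 25y4
  subject to:
    y1 + 2y3 + 3y4 >= 5
    y2 + 3y3 + 2y4 >= 5
    y1, y2, y3, y4 >= 0

Solving the primal: x* = (5, 0).
  primal value c^T x* = 25.
Solving the dual: y* = (0, 0, 2.5, 0).
  dual value b^T y* = 25.
Strong duality: c^T x* = b^T y*. Confirmed.

25


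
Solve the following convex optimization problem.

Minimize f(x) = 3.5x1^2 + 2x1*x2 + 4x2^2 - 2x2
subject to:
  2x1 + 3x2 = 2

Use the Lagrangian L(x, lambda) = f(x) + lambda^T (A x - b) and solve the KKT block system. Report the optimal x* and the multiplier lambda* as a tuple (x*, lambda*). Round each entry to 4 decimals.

Form the Lagrangian:
  L(x, lambda) = (1/2) x^T Q x + c^T x + lambda^T (A x - b)
Stationarity (grad_x L = 0): Q x + c + A^T lambda = 0.
Primal feasibility: A x = b.

This gives the KKT block system:
  [ Q   A^T ] [ x     ]   [-c ]
  [ A    0  ] [ lambda ] = [ b ]

Solving the linear system:
  x*      = (0.1127, 0.5915)
  lambda* = (-0.9859)
  f(x*)   = 0.3944

x* = (0.1127, 0.5915), lambda* = (-0.9859)


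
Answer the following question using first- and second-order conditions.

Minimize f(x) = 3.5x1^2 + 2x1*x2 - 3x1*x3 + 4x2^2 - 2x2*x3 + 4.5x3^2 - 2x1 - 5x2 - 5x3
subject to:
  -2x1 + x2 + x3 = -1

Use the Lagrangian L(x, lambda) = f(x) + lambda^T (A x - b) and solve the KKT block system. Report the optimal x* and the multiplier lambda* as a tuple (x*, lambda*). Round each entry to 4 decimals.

Form the Lagrangian:
  L(x, lambda) = (1/2) x^T Q x + c^T x + lambda^T (A x - b)
Stationarity (grad_x L = 0): Q x + c + A^T lambda = 0.
Primal feasibility: A x = b.

This gives the KKT block system:
  [ Q   A^T ] [ x     ]   [-c ]
  [ A    0  ] [ lambda ] = [ b ]

Solving the linear system:
  x*      = (1.0497, 0.326, 0.7735)
  lambda* = (1.8398)
  f(x*)   = -2.8785

x* = (1.0497, 0.326, 0.7735), lambda* = (1.8398)


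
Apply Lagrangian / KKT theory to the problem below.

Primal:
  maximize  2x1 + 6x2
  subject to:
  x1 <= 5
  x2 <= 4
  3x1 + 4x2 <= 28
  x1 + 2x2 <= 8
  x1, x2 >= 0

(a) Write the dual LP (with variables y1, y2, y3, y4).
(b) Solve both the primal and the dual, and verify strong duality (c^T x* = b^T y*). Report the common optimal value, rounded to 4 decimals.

The standard primal-dual pair for 'max c^T x s.t. A x <= b, x >= 0' is:
  Dual:  min b^T y  s.t.  A^T y >= c,  y >= 0.

So the dual LP is:
  minimize  5y1 + 4y2 + 28y3 + 8y4
  subject to:
    y1 + 3y3 + y4 >= 2
    y2 + 4y3 + 2y4 >= 6
    y1, y2, y3, y4 >= 0

Solving the primal: x* = (0, 4).
  primal value c^T x* = 24.
Solving the dual: y* = (0, 2, 0, 2).
  dual value b^T y* = 24.
Strong duality: c^T x* = b^T y*. Confirmed.

24


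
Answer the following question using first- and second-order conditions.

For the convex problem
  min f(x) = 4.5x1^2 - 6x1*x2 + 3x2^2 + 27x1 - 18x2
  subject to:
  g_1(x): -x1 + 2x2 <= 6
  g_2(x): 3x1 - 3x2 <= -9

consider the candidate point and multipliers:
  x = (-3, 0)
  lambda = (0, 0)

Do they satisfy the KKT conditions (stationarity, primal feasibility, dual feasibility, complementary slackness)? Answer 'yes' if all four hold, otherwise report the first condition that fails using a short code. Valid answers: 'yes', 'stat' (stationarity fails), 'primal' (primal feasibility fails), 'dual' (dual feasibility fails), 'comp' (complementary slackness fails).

Gradient of f: grad f(x) = Q x + c = (0, 0)
Constraint values g_i(x) = a_i^T x - b_i:
  g_1((-3, 0)) = -3
  g_2((-3, 0)) = 0
Stationarity residual: grad f(x) + sum_i lambda_i a_i = (0, 0)
  -> stationarity OK
Primal feasibility (all g_i <= 0): OK
Dual feasibility (all lambda_i >= 0): OK
Complementary slackness (lambda_i * g_i(x) = 0 for all i): OK

Verdict: yes, KKT holds.

yes


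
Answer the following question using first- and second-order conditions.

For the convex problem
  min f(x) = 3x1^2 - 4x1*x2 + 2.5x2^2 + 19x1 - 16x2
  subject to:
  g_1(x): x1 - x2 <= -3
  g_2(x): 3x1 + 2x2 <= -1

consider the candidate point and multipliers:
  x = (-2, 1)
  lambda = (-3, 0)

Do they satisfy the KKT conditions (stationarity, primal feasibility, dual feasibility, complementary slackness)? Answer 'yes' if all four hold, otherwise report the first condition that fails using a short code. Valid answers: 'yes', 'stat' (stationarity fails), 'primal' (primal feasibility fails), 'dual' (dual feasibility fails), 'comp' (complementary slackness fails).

Gradient of f: grad f(x) = Q x + c = (3, -3)
Constraint values g_i(x) = a_i^T x - b_i:
  g_1((-2, 1)) = 0
  g_2((-2, 1)) = -3
Stationarity residual: grad f(x) + sum_i lambda_i a_i = (0, 0)
  -> stationarity OK
Primal feasibility (all g_i <= 0): OK
Dual feasibility (all lambda_i >= 0): FAILS
Complementary slackness (lambda_i * g_i(x) = 0 for all i): OK

Verdict: the first failing condition is dual_feasibility -> dual.

dual


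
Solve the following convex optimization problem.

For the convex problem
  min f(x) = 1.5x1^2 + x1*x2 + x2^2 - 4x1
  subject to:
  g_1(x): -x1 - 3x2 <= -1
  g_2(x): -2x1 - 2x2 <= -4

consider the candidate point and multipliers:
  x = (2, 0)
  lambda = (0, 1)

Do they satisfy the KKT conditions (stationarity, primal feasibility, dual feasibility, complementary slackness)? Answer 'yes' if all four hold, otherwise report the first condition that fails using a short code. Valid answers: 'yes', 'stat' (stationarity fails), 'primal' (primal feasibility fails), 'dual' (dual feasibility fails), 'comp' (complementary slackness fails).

Gradient of f: grad f(x) = Q x + c = (2, 2)
Constraint values g_i(x) = a_i^T x - b_i:
  g_1((2, 0)) = -1
  g_2((2, 0)) = 0
Stationarity residual: grad f(x) + sum_i lambda_i a_i = (0, 0)
  -> stationarity OK
Primal feasibility (all g_i <= 0): OK
Dual feasibility (all lambda_i >= 0): OK
Complementary slackness (lambda_i * g_i(x) = 0 for all i): OK

Verdict: yes, KKT holds.

yes


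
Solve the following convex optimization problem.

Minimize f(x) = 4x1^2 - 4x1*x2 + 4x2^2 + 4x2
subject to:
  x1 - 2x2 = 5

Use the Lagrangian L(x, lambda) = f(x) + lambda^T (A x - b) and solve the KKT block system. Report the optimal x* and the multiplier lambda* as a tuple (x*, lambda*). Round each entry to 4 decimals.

Form the Lagrangian:
  L(x, lambda) = (1/2) x^T Q x + c^T x + lambda^T (A x - b)
Stationarity (grad_x L = 0): Q x + c + A^T lambda = 0.
Primal feasibility: A x = b.

This gives the KKT block system:
  [ Q   A^T ] [ x     ]   [-c ]
  [ A    0  ] [ lambda ] = [ b ]

Solving the linear system:
  x*      = (-0.3333, -2.6667)
  lambda* = (-8)
  f(x*)   = 14.6667

x* = (-0.3333, -2.6667), lambda* = (-8)


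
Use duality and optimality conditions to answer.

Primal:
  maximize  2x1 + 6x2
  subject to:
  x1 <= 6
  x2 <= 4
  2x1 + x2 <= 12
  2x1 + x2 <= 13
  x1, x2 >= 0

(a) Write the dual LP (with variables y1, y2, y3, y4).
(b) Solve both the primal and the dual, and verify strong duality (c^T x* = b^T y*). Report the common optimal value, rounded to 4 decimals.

The standard primal-dual pair for 'max c^T x s.t. A x <= b, x >= 0' is:
  Dual:  min b^T y  s.t.  A^T y >= c,  y >= 0.

So the dual LP is:
  minimize  6y1 + 4y2 + 12y3 + 13y4
  subject to:
    y1 + 2y3 + 2y4 >= 2
    y2 + y3 + y4 >= 6
    y1, y2, y3, y4 >= 0

Solving the primal: x* = (4, 4).
  primal value c^T x* = 32.
Solving the dual: y* = (0, 5, 1, 0).
  dual value b^T y* = 32.
Strong duality: c^T x* = b^T y*. Confirmed.

32


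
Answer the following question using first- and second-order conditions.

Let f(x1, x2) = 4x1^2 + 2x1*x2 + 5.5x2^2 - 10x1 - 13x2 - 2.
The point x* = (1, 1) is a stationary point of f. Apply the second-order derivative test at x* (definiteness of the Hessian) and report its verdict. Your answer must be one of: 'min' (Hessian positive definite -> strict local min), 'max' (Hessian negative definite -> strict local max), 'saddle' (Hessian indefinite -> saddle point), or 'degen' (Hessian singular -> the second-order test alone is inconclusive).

Compute the Hessian H = grad^2 f:
  H = [[8, 2], [2, 11]]
Verify stationarity: grad f(x*) = H x* + g = (0, 0).
Eigenvalues of H: 7, 12.
Both eigenvalues > 0, so H is positive definite -> x* is a strict local min.

min


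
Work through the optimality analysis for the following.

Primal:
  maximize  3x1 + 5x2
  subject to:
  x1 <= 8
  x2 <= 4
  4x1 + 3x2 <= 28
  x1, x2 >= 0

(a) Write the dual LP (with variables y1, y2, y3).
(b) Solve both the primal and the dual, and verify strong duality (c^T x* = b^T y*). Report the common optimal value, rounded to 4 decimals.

The standard primal-dual pair for 'max c^T x s.t. A x <= b, x >= 0' is:
  Dual:  min b^T y  s.t.  A^T y >= c,  y >= 0.

So the dual LP is:
  minimize  8y1 + 4y2 + 28y3
  subject to:
    y1 + 4y3 >= 3
    y2 + 3y3 >= 5
    y1, y2, y3 >= 0

Solving the primal: x* = (4, 4).
  primal value c^T x* = 32.
Solving the dual: y* = (0, 2.75, 0.75).
  dual value b^T y* = 32.
Strong duality: c^T x* = b^T y*. Confirmed.

32


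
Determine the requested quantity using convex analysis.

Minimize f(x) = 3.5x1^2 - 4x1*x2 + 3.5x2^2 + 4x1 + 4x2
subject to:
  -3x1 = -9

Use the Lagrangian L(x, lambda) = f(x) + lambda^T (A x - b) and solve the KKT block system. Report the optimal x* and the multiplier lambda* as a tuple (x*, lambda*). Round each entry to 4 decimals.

Form the Lagrangian:
  L(x, lambda) = (1/2) x^T Q x + c^T x + lambda^T (A x - b)
Stationarity (grad_x L = 0): Q x + c + A^T lambda = 0.
Primal feasibility: A x = b.

This gives the KKT block system:
  [ Q   A^T ] [ x     ]   [-c ]
  [ A    0  ] [ lambda ] = [ b ]

Solving the linear system:
  x*      = (3, 1.1429)
  lambda* = (6.8095)
  f(x*)   = 38.9286

x* = (3, 1.1429), lambda* = (6.8095)


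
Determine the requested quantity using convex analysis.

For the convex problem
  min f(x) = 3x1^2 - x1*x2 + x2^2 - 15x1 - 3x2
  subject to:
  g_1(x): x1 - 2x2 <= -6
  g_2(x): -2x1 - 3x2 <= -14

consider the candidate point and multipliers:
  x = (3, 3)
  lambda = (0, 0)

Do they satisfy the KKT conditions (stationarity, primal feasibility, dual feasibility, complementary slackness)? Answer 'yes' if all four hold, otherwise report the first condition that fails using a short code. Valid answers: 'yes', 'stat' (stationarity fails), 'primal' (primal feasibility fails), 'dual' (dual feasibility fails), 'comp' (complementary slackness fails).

Gradient of f: grad f(x) = Q x + c = (0, 0)
Constraint values g_i(x) = a_i^T x - b_i:
  g_1((3, 3)) = 3
  g_2((3, 3)) = -1
Stationarity residual: grad f(x) + sum_i lambda_i a_i = (0, 0)
  -> stationarity OK
Primal feasibility (all g_i <= 0): FAILS
Dual feasibility (all lambda_i >= 0): OK
Complementary slackness (lambda_i * g_i(x) = 0 for all i): OK

Verdict: the first failing condition is primal_feasibility -> primal.

primal


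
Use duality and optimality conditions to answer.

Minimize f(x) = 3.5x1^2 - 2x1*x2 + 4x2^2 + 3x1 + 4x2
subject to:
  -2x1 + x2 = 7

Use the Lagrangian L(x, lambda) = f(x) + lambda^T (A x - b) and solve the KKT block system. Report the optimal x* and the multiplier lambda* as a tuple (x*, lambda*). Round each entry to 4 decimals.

Form the Lagrangian:
  L(x, lambda) = (1/2) x^T Q x + c^T x + lambda^T (A x - b)
Stationarity (grad_x L = 0): Q x + c + A^T lambda = 0.
Primal feasibility: A x = b.

This gives the KKT block system:
  [ Q   A^T ] [ x     ]   [-c ]
  [ A    0  ] [ lambda ] = [ b ]

Solving the linear system:
  x*      = (-3.5161, -0.0323)
  lambda* = (-10.7742)
  f(x*)   = 32.371

x* = (-3.5161, -0.0323), lambda* = (-10.7742)


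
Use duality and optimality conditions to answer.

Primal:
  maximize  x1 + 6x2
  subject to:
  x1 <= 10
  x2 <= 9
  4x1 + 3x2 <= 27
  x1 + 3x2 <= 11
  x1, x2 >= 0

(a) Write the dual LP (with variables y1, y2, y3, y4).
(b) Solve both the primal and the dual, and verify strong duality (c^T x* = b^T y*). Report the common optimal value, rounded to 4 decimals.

The standard primal-dual pair for 'max c^T x s.t. A x <= b, x >= 0' is:
  Dual:  min b^T y  s.t.  A^T y >= c,  y >= 0.

So the dual LP is:
  minimize  10y1 + 9y2 + 27y3 + 11y4
  subject to:
    y1 + 4y3 + y4 >= 1
    y2 + 3y3 + 3y4 >= 6
    y1, y2, y3, y4 >= 0

Solving the primal: x* = (0, 3.6667).
  primal value c^T x* = 22.
Solving the dual: y* = (0, 0, 0, 2).
  dual value b^T y* = 22.
Strong duality: c^T x* = b^T y*. Confirmed.

22


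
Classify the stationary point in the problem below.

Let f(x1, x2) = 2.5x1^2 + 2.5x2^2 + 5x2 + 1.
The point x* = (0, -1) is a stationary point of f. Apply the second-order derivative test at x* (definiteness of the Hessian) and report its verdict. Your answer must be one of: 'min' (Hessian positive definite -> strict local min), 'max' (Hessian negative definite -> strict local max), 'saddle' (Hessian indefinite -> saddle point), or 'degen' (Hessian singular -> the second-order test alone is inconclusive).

Compute the Hessian H = grad^2 f:
  H = [[5, 0], [0, 5]]
Verify stationarity: grad f(x*) = H x* + g = (0, 0).
Eigenvalues of H: 5, 5.
Both eigenvalues > 0, so H is positive definite -> x* is a strict local min.

min


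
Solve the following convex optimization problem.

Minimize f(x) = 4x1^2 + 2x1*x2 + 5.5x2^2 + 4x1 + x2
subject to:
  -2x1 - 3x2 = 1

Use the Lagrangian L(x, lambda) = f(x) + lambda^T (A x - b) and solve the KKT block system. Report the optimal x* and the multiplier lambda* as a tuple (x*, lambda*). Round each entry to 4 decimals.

Form the Lagrangian:
  L(x, lambda) = (1/2) x^T Q x + c^T x + lambda^T (A x - b)
Stationarity (grad_x L = 0): Q x + c + A^T lambda = 0.
Primal feasibility: A x = b.

This gives the KKT block system:
  [ Q   A^T ] [ x     ]   [-c ]
  [ A    0  ] [ lambda ] = [ b ]

Solving the linear system:
  x*      = (-0.5, 0)
  lambda* = (0)
  f(x*)   = -1

x* = (-0.5, 0), lambda* = (0)


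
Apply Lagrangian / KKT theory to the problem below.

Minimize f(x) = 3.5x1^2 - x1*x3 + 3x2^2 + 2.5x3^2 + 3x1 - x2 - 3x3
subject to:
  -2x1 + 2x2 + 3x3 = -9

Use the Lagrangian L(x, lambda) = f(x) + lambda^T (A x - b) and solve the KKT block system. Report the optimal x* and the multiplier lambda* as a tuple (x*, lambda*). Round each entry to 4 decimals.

Form the Lagrangian:
  L(x, lambda) = (1/2) x^T Q x + c^T x + lambda^T (A x - b)
Stationarity (grad_x L = 0): Q x + c + A^T lambda = 0.
Primal feasibility: A x = b.

This gives the KKT block system:
  [ Q   A^T ] [ x     ]   [-c ]
  [ A    0  ] [ lambda ] = [ b ]

Solving the linear system:
  x*      = (0.516, -1.2402, -1.8292)
  lambda* = (4.2206)
  f(x*)   = 23.1308

x* = (0.516, -1.2402, -1.8292), lambda* = (4.2206)


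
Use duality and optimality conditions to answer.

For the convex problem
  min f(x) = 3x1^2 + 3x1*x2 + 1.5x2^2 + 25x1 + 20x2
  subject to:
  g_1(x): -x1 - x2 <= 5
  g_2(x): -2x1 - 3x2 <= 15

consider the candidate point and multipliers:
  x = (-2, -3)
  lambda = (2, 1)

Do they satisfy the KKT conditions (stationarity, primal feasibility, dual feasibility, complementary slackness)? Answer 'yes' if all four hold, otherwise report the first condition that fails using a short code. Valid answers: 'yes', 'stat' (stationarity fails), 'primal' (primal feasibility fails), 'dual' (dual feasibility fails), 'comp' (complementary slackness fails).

Gradient of f: grad f(x) = Q x + c = (4, 5)
Constraint values g_i(x) = a_i^T x - b_i:
  g_1((-2, -3)) = 0
  g_2((-2, -3)) = -2
Stationarity residual: grad f(x) + sum_i lambda_i a_i = (0, 0)
  -> stationarity OK
Primal feasibility (all g_i <= 0): OK
Dual feasibility (all lambda_i >= 0): OK
Complementary slackness (lambda_i * g_i(x) = 0 for all i): FAILS

Verdict: the first failing condition is complementary_slackness -> comp.

comp


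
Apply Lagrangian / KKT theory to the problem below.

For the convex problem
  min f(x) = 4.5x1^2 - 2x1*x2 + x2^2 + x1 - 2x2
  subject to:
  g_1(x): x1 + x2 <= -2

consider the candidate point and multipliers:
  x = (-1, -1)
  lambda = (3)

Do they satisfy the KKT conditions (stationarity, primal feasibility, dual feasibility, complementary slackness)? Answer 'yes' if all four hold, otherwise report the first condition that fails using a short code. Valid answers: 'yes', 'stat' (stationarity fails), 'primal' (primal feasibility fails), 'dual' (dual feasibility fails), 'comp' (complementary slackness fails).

Gradient of f: grad f(x) = Q x + c = (-6, -2)
Constraint values g_i(x) = a_i^T x - b_i:
  g_1((-1, -1)) = 0
Stationarity residual: grad f(x) + sum_i lambda_i a_i = (-3, 1)
  -> stationarity FAILS
Primal feasibility (all g_i <= 0): OK
Dual feasibility (all lambda_i >= 0): OK
Complementary slackness (lambda_i * g_i(x) = 0 for all i): OK

Verdict: the first failing condition is stationarity -> stat.

stat


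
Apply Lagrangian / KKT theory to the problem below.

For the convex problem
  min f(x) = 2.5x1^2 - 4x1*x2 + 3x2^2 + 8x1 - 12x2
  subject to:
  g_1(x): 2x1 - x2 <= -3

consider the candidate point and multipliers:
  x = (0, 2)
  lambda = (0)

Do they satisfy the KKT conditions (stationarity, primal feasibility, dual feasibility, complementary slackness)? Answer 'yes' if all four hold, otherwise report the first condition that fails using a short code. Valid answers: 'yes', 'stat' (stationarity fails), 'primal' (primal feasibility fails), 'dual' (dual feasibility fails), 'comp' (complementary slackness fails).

Gradient of f: grad f(x) = Q x + c = (0, 0)
Constraint values g_i(x) = a_i^T x - b_i:
  g_1((0, 2)) = 1
Stationarity residual: grad f(x) + sum_i lambda_i a_i = (0, 0)
  -> stationarity OK
Primal feasibility (all g_i <= 0): FAILS
Dual feasibility (all lambda_i >= 0): OK
Complementary slackness (lambda_i * g_i(x) = 0 for all i): OK

Verdict: the first failing condition is primal_feasibility -> primal.

primal


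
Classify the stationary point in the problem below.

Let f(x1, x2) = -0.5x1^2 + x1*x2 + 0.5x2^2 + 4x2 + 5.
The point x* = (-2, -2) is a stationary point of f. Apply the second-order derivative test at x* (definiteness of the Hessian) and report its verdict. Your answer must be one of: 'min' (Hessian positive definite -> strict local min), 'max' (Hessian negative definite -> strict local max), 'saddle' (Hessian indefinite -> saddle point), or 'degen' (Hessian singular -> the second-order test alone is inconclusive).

Compute the Hessian H = grad^2 f:
  H = [[-1, 1], [1, 1]]
Verify stationarity: grad f(x*) = H x* + g = (0, 0).
Eigenvalues of H: -1.4142, 1.4142.
Eigenvalues have mixed signs, so H is indefinite -> x* is a saddle point.

saddle


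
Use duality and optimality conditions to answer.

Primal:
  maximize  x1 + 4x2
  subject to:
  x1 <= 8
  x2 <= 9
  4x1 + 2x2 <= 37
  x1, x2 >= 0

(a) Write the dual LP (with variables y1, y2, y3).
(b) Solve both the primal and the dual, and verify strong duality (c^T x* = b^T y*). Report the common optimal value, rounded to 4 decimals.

The standard primal-dual pair for 'max c^T x s.t. A x <= b, x >= 0' is:
  Dual:  min b^T y  s.t.  A^T y >= c,  y >= 0.

So the dual LP is:
  minimize  8y1 + 9y2 + 37y3
  subject to:
    y1 + 4y3 >= 1
    y2 + 2y3 >= 4
    y1, y2, y3 >= 0

Solving the primal: x* = (4.75, 9).
  primal value c^T x* = 40.75.
Solving the dual: y* = (0, 3.5, 0.25).
  dual value b^T y* = 40.75.
Strong duality: c^T x* = b^T y*. Confirmed.

40.75


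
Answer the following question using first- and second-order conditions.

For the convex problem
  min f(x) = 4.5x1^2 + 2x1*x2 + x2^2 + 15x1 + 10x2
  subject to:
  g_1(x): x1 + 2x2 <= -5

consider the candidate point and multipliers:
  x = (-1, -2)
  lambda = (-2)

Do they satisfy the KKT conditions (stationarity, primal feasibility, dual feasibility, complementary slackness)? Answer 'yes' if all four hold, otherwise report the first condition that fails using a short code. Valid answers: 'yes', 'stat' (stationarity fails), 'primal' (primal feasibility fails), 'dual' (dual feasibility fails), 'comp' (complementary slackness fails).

Gradient of f: grad f(x) = Q x + c = (2, 4)
Constraint values g_i(x) = a_i^T x - b_i:
  g_1((-1, -2)) = 0
Stationarity residual: grad f(x) + sum_i lambda_i a_i = (0, 0)
  -> stationarity OK
Primal feasibility (all g_i <= 0): OK
Dual feasibility (all lambda_i >= 0): FAILS
Complementary slackness (lambda_i * g_i(x) = 0 for all i): OK

Verdict: the first failing condition is dual_feasibility -> dual.

dual


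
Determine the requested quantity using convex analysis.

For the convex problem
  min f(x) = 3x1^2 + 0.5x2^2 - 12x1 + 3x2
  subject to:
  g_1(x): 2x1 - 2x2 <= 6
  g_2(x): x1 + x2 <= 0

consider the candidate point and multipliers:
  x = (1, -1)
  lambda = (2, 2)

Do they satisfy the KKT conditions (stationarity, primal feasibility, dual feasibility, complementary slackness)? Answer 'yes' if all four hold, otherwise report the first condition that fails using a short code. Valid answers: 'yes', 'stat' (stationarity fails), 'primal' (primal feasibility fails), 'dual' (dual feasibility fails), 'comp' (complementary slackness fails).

Gradient of f: grad f(x) = Q x + c = (-6, 2)
Constraint values g_i(x) = a_i^T x - b_i:
  g_1((1, -1)) = -2
  g_2((1, -1)) = 0
Stationarity residual: grad f(x) + sum_i lambda_i a_i = (0, 0)
  -> stationarity OK
Primal feasibility (all g_i <= 0): OK
Dual feasibility (all lambda_i >= 0): OK
Complementary slackness (lambda_i * g_i(x) = 0 for all i): FAILS

Verdict: the first failing condition is complementary_slackness -> comp.

comp


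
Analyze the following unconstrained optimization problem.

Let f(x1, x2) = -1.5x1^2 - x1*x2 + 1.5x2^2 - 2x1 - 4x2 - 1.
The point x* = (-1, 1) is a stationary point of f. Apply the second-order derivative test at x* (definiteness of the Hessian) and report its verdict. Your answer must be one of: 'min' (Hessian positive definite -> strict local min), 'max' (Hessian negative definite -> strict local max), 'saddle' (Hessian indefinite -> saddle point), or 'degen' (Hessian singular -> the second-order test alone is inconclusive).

Compute the Hessian H = grad^2 f:
  H = [[-3, -1], [-1, 3]]
Verify stationarity: grad f(x*) = H x* + g = (0, 0).
Eigenvalues of H: -3.1623, 3.1623.
Eigenvalues have mixed signs, so H is indefinite -> x* is a saddle point.

saddle


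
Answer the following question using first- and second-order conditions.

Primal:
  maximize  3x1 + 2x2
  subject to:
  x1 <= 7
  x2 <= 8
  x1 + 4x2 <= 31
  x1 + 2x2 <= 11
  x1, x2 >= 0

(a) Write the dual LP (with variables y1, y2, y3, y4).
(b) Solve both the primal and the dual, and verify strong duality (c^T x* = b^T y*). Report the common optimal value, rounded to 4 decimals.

The standard primal-dual pair for 'max c^T x s.t. A x <= b, x >= 0' is:
  Dual:  min b^T y  s.t.  A^T y >= c,  y >= 0.

So the dual LP is:
  minimize  7y1 + 8y2 + 31y3 + 11y4
  subject to:
    y1 + y3 + y4 >= 3
    y2 + 4y3 + 2y4 >= 2
    y1, y2, y3, y4 >= 0

Solving the primal: x* = (7, 2).
  primal value c^T x* = 25.
Solving the dual: y* = (2, 0, 0, 1).
  dual value b^T y* = 25.
Strong duality: c^T x* = b^T y*. Confirmed.

25


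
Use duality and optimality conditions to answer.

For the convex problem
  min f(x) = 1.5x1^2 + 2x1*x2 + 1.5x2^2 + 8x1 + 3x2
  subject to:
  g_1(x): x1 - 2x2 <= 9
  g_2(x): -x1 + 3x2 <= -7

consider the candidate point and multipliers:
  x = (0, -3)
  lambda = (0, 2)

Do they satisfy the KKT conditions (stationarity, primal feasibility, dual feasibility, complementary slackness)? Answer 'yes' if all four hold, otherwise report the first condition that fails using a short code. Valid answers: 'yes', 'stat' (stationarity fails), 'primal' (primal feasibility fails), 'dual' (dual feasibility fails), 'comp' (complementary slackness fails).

Gradient of f: grad f(x) = Q x + c = (2, -6)
Constraint values g_i(x) = a_i^T x - b_i:
  g_1((0, -3)) = -3
  g_2((0, -3)) = -2
Stationarity residual: grad f(x) + sum_i lambda_i a_i = (0, 0)
  -> stationarity OK
Primal feasibility (all g_i <= 0): OK
Dual feasibility (all lambda_i >= 0): OK
Complementary slackness (lambda_i * g_i(x) = 0 for all i): FAILS

Verdict: the first failing condition is complementary_slackness -> comp.

comp


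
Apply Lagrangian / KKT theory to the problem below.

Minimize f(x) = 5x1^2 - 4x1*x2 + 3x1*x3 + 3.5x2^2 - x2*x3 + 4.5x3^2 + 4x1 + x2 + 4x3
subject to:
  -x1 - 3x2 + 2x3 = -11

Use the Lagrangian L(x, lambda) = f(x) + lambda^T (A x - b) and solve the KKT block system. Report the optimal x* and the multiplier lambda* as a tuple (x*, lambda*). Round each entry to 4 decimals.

Form the Lagrangian:
  L(x, lambda) = (1/2) x^T Q x + c^T x + lambda^T (A x - b)
Stationarity (grad_x L = 0): Q x + c + A^T lambda = 0.
Primal feasibility: A x = b.

This gives the KKT block system:
  [ Q   A^T ] [ x     ]   [-c ]
  [ A    0  ] [ lambda ] = [ b ]

Solving the linear system:
  x*      = (1.3508, 2.1704, -1.569)
  lambda* = (4.1195)
  f(x*)   = 23.3061

x* = (1.3508, 2.1704, -1.569), lambda* = (4.1195)


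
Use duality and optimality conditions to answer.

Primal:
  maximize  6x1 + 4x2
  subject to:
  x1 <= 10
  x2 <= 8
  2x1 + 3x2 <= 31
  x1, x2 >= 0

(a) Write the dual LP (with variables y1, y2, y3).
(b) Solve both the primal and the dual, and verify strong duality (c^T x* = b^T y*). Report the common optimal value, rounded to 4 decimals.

The standard primal-dual pair for 'max c^T x s.t. A x <= b, x >= 0' is:
  Dual:  min b^T y  s.t.  A^T y >= c,  y >= 0.

So the dual LP is:
  minimize  10y1 + 8y2 + 31y3
  subject to:
    y1 + 2y3 >= 6
    y2 + 3y3 >= 4
    y1, y2, y3 >= 0

Solving the primal: x* = (10, 3.6667).
  primal value c^T x* = 74.6667.
Solving the dual: y* = (3.3333, 0, 1.3333).
  dual value b^T y* = 74.6667.
Strong duality: c^T x* = b^T y*. Confirmed.

74.6667


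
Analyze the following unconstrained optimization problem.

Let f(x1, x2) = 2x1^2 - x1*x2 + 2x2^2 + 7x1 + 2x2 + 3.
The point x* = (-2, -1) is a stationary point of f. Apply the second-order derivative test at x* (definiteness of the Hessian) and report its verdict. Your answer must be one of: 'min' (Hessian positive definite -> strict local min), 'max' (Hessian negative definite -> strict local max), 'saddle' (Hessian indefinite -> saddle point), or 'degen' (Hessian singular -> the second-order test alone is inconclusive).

Compute the Hessian H = grad^2 f:
  H = [[4, -1], [-1, 4]]
Verify stationarity: grad f(x*) = H x* + g = (0, 0).
Eigenvalues of H: 3, 5.
Both eigenvalues > 0, so H is positive definite -> x* is a strict local min.

min


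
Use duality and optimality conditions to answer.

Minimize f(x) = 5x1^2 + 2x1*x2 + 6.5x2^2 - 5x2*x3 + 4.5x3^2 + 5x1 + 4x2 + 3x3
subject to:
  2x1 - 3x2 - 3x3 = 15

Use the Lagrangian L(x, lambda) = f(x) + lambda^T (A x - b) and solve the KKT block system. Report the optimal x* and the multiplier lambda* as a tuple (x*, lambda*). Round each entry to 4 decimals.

Form the Lagrangian:
  L(x, lambda) = (1/2) x^T Q x + c^T x + lambda^T (A x - b)
Stationarity (grad_x L = 0): Q x + c + A^T lambda = 0.
Primal feasibility: A x = b.

This gives the KKT block system:
  [ Q   A^T ] [ x     ]   [-c ]
  [ A    0  ] [ lambda ] = [ b ]

Solving the linear system:
  x*      = (0.5462, -2.0936, -2.5423)
  lambda* = (-3.1375)
  f(x*)   = 16.8966

x* = (0.5462, -2.0936, -2.5423), lambda* = (-3.1375)


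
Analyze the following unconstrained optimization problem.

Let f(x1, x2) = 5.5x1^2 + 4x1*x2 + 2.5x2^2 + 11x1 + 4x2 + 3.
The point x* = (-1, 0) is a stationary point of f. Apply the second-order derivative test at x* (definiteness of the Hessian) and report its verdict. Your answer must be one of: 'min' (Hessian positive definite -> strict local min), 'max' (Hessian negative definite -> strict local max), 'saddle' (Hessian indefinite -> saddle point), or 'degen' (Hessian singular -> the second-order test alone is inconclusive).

Compute the Hessian H = grad^2 f:
  H = [[11, 4], [4, 5]]
Verify stationarity: grad f(x*) = H x* + g = (0, 0).
Eigenvalues of H: 3, 13.
Both eigenvalues > 0, so H is positive definite -> x* is a strict local min.

min


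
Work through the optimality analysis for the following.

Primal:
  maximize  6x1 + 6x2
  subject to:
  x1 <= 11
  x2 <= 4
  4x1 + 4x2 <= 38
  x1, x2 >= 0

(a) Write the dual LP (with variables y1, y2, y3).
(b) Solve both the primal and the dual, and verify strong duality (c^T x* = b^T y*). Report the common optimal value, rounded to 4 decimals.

The standard primal-dual pair for 'max c^T x s.t. A x <= b, x >= 0' is:
  Dual:  min b^T y  s.t.  A^T y >= c,  y >= 0.

So the dual LP is:
  minimize  11y1 + 4y2 + 38y3
  subject to:
    y1 + 4y3 >= 6
    y2 + 4y3 >= 6
    y1, y2, y3 >= 0

Solving the primal: x* = (9.5, 0).
  primal value c^T x* = 57.
Solving the dual: y* = (0, 0, 1.5).
  dual value b^T y* = 57.
Strong duality: c^T x* = b^T y*. Confirmed.

57


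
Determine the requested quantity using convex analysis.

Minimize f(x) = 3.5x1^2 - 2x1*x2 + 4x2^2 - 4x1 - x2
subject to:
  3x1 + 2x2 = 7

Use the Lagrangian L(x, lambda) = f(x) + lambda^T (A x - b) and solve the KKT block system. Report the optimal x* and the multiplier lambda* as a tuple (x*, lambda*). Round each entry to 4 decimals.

Form the Lagrangian:
  L(x, lambda) = (1/2) x^T Q x + c^T x + lambda^T (A x - b)
Stationarity (grad_x L = 0): Q x + c + A^T lambda = 0.
Primal feasibility: A x = b.

This gives the KKT block system:
  [ Q   A^T ] [ x     ]   [-c ]
  [ A    0  ] [ lambda ] = [ b ]

Solving the linear system:
  x*      = (1.6613, 1.0081)
  lambda* = (-1.871)
  f(x*)   = 2.7218

x* = (1.6613, 1.0081), lambda* = (-1.871)


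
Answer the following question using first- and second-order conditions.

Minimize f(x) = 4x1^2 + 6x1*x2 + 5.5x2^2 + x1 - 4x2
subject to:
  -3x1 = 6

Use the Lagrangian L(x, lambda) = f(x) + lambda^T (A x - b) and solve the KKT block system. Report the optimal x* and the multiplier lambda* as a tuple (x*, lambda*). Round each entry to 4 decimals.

Form the Lagrangian:
  L(x, lambda) = (1/2) x^T Q x + c^T x + lambda^T (A x - b)
Stationarity (grad_x L = 0): Q x + c + A^T lambda = 0.
Primal feasibility: A x = b.

This gives the KKT block system:
  [ Q   A^T ] [ x     ]   [-c ]
  [ A    0  ] [ lambda ] = [ b ]

Solving the linear system:
  x*      = (-2, 1.4545)
  lambda* = (-2.0909)
  f(x*)   = 2.3636

x* = (-2, 1.4545), lambda* = (-2.0909)


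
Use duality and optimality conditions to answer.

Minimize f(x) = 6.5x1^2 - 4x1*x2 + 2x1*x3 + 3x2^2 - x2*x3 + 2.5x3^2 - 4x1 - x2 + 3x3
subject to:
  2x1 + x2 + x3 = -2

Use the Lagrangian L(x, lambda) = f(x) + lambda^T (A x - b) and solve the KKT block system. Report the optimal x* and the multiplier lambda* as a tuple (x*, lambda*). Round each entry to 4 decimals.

Form the Lagrangian:
  L(x, lambda) = (1/2) x^T Q x + c^T x + lambda^T (A x - b)
Stationarity (grad_x L = 0): Q x + c + A^T lambda = 0.
Primal feasibility: A x = b.

This gives the KKT block system:
  [ Q   A^T ] [ x     ]   [-c ]
  [ A    0  ] [ lambda ] = [ b ]

Solving the linear system:
  x*      = (-0.1038, -0.5675, -1.2249)
  lambda* = (2.7647)
  f(x*)   = 1.4187

x* = (-0.1038, -0.5675, -1.2249), lambda* = (2.7647)


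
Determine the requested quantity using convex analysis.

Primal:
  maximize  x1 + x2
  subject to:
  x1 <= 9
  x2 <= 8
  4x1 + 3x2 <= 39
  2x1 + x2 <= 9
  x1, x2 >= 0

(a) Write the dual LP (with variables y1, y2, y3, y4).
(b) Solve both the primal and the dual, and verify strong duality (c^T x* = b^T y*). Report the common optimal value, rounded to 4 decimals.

The standard primal-dual pair for 'max c^T x s.t. A x <= b, x >= 0' is:
  Dual:  min b^T y  s.t.  A^T y >= c,  y >= 0.

So the dual LP is:
  minimize  9y1 + 8y2 + 39y3 + 9y4
  subject to:
    y1 + 4y3 + 2y4 >= 1
    y2 + 3y3 + y4 >= 1
    y1, y2, y3, y4 >= 0

Solving the primal: x* = (0.5, 8).
  primal value c^T x* = 8.5.
Solving the dual: y* = (0, 0.5, 0, 0.5).
  dual value b^T y* = 8.5.
Strong duality: c^T x* = b^T y*. Confirmed.

8.5


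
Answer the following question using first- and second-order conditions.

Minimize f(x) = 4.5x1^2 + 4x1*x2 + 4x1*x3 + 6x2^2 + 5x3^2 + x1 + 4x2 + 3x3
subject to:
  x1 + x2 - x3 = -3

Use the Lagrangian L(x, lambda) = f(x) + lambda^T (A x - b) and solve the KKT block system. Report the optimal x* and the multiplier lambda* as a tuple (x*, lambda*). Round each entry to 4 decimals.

Form the Lagrangian:
  L(x, lambda) = (1/2) x^T Q x + c^T x + lambda^T (A x - b)
Stationarity (grad_x L = 0): Q x + c + A^T lambda = 0.
Primal feasibility: A x = b.

This gives the KKT block system:
  [ Q   A^T ] [ x     ]   [-c ]
  [ A    0  ] [ lambda ] = [ b ]

Solving the linear system:
  x*      = (-1.2815, -0.6333, 1.0852)
  lambda* = (8.7259)
  f(x*)   = 12.8093

x* = (-1.2815, -0.6333, 1.0852), lambda* = (8.7259)


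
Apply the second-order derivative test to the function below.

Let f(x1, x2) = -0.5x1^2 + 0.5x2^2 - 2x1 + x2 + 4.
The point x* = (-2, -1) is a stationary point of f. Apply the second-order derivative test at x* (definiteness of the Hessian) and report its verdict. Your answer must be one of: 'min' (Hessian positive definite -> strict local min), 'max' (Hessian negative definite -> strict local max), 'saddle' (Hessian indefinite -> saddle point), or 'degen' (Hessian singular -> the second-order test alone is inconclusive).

Compute the Hessian H = grad^2 f:
  H = [[-1, 0], [0, 1]]
Verify stationarity: grad f(x*) = H x* + g = (0, 0).
Eigenvalues of H: -1, 1.
Eigenvalues have mixed signs, so H is indefinite -> x* is a saddle point.

saddle
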